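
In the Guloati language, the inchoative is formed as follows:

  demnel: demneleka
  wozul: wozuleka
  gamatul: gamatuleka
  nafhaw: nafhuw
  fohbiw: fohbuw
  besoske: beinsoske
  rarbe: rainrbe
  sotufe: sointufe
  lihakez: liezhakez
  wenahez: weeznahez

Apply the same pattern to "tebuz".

demnel and besoske both have last vowel 'e' yet inflect differently (demneleka, beinsoske), so the last vowel is not what conditions the rule; the final letter is.
"tebuz" ends in -z. The stems ending in -z (lihakez → liezhakez, wenahez → weeznahez) insert -ez- after the first vowel.
So tebuz → teezbuz.

teezbuz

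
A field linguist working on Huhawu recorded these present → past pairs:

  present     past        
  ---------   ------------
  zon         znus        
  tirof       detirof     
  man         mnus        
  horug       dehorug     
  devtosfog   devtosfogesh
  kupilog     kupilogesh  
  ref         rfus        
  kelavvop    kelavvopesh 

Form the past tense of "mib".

"mib" has 1 vowel. The stems with 1 vowel (ref → rfus, zon → znus, man → mnus) delete the last vowel and add -us.
So mib → mbus.

mbus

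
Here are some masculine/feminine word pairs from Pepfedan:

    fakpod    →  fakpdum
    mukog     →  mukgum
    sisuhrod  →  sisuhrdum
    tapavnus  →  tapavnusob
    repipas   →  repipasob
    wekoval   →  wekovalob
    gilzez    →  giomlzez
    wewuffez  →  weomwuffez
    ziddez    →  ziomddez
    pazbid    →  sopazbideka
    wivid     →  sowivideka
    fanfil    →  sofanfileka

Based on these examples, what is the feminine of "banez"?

fakpod and pazbid both end in -d yet inflect differently (fakpdum, sopazbideka), so the final letter is not what conditions the rule; the last vowel is.
"banez" has last vowel 'e'. The stems whose last vowel is 'e' (gilzez → giomlzez, wewuffez → weomwuffez, ziddez → ziomddez) insert -om- after the first vowel.
So banez → baomnez.

baomnez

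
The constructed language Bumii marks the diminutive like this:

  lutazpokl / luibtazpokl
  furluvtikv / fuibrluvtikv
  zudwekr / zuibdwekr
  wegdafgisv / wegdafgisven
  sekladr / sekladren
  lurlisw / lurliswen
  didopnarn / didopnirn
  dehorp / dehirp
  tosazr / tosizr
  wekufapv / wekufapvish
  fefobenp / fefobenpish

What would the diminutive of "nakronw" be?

"nakronw" has second-to-last letter 'n'. The one such stem in the data (fefobenp → fefobenpish) adds -ish, so the same rule applies.
So nakronw → nakronwish.

nakronwish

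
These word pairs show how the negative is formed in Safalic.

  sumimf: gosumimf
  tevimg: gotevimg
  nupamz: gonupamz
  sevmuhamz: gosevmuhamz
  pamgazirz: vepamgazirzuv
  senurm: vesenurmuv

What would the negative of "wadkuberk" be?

vewadkuberkuv

nupamz and pamgazirz both end in -z yet inflect differently (gonupamz, vepamgazirzuv), so the final letter is not what conditions the rule; the second-to-last letter is.
"wadkuberk" has second-to-last letter 'r'. The stems whose second-to-last letter is 'r' (pamgazirz → vepamgazirzuv, senurm → vesenurmuv) add ve- … -uv around the stem.
So wadkuberk → vewadkuberkuv.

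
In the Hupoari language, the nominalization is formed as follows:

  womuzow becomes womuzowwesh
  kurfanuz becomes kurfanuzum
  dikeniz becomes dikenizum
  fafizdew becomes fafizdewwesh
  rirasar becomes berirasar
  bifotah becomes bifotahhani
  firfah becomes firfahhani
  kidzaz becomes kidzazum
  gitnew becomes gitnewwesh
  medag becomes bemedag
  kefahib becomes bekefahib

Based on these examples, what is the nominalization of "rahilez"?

kidzaz and bifotah both have last vowel 'a' yet inflect differently (kidzazum, bifotahhani), so the last vowel is not what conditions the rule; the final letter is.
"rahilez" ends in -z. The stems ending in -z (kurfanuz → kurfanuzum, kidzaz → kidzazum, dikeniz → dikenizum) add -um.
The other patterns: stems ending in -w double the final consonant and add -esh; stems ending in -h double the final consonant and add -ani; stems ending in -b, -g or -r add the prefix be-.
So rahilez → rahilezum.

rahilezum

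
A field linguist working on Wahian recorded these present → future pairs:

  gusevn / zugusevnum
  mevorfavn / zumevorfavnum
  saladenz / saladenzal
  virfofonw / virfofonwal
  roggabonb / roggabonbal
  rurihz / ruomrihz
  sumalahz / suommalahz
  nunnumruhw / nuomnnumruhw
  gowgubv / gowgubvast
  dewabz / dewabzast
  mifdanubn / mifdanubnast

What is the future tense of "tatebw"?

tatebwast

"tatebw" has second-to-last letter 'b'. The stems whose second-to-last letter is 'b' (gowgubv → gowgubvast, dewabz → dewabzast, mifdanubn → mifdanubnast) add -ast.
So tatebw → tatebwast.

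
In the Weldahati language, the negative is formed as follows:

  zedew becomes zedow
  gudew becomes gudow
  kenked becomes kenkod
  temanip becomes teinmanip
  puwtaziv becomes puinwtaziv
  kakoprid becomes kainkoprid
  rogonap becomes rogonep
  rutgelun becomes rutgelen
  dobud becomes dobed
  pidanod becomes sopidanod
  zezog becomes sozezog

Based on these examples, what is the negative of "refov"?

kenked and kakoprid both end in -d yet inflect differently (kenkod, kainkoprid), so the final letter is not what conditions the rule; the last vowel is.
"refov" has last vowel 'o'. The stems whose last vowel is 'o' (pidanod → sopidanod, zezog → sozezog) add the prefix so-.
So refov → sorefov.

sorefov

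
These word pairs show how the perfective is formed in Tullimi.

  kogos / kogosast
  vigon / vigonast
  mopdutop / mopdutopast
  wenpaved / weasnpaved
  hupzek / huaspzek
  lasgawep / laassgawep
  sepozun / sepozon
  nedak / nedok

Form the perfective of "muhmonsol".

"muhmonsol" has last vowel 'o'. The stems whose last vowel is 'o' (kogos → kogosast, vigon → vigonast, mopdutop → mopdutopast) add -ast.
So muhmonsol → muhmonsolast.

muhmonsolast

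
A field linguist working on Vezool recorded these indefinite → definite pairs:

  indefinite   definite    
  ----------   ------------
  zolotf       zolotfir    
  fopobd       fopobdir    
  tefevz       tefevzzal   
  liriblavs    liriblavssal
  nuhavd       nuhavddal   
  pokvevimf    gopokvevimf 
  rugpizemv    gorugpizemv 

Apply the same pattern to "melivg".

fopobd and nuhavd both end in -d yet inflect differently (fopobdir, nuhavddal), so the final letter is not what conditions the rule; the second-to-last letter is.
"melivg" has second-to-last letter 'v'. The stems whose second-to-last letter is 'v' (tefevz → tefevzzal, liriblavs → liriblavssal, nuhavd → nuhavddal) double the final consonant and add -al.
The other patterns: stems whose second-to-last letter is 'b' or 't' add -ir; stems whose second-to-last letter is 'm' add the prefix go-.
So melivg → melivggal.

melivggal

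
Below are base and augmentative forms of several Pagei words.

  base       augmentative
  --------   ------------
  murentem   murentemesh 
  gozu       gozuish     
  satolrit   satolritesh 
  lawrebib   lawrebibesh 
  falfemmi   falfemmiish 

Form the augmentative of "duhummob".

duhummobesh

"duhummob" ends in a consonant. The stems ending in a consonant (lawrebib → lawrebibesh, satolrit → satolritesh, murentem → murentemesh) add -esh.
The other pattern: stems ending in a vowel add -ish.
So duhummob → duhummobesh.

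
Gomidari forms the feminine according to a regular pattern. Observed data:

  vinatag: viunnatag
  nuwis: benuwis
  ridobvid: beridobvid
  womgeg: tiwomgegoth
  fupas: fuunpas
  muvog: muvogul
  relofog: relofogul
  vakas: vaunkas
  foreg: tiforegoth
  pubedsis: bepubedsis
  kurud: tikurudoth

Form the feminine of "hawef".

vinatag and foreg both end in -g yet inflect differently (viunnatag, tiforegoth), so the final letter is not what conditions the rule; the last vowel is.
"hawef" has last vowel 'e'. The stems whose last vowel is 'e' (foreg → tiforegoth, womgeg → tiwomgegoth) add ti- … -oth around the stem.
The other patterns: stems whose last vowel is 'a' insert -un- after the first vowel; stems whose last vowel is 'o' add -ul; stems whose last vowel is 'i' add the prefix be-.
So hawef → tihawefoth.

tihawefoth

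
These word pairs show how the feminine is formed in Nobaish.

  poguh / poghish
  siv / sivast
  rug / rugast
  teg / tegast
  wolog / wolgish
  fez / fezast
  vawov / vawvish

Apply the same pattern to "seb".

teg and wolog both end in -g yet inflect differently (tegast, wolgish), so the final letter is not what conditions the rule; the number of vowels is.
"seb" has 1 vowel. The stems with 1 vowel (fez → fezast, teg → tegast, rug → rugast) add -ast.
The other pattern: stems with 2 vowels delete the last vowel and add -ish.
So seb → sebast.

sebast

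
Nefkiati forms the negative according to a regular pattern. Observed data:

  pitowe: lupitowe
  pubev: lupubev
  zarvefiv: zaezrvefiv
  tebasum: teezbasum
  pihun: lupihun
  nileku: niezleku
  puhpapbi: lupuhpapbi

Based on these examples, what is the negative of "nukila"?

nuezkila

"nukila" begins with n-. The one such stem in the data (nileku → niezleku) inserts -ez- after the first vowel (as do zarvefiv, tebasum), so the same rule applies.
So nukila → nuezkila.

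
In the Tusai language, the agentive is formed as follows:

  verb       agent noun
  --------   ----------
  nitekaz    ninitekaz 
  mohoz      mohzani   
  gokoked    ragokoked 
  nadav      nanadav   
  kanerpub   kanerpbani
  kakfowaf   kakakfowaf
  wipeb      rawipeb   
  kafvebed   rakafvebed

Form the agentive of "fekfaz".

wipeb and kanerpub both end in -b yet inflect differently (rawipeb, kanerpbani), so the final letter is not what conditions the rule; the last vowel is.
"fekfaz" has last vowel 'a'. The stems whose last vowel is 'a' (kakfowaf → kakakfowaf, nadav → nanadav, nitekaz → ninitekaz) repeat the first consonant+vowel as a prefix.
The other patterns: stems whose last vowel is 'e' add the prefix ra-; stems whose last vowel is 'o' or 'u' delete the last vowel and add -ani.
So fekfaz → fefekfaz.

fefekfaz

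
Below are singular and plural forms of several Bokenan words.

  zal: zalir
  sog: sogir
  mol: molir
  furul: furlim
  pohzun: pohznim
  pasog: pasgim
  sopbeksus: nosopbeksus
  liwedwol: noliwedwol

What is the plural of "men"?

menir

"men" has 1 vowel. The stems with 1 vowel (zal → zalir, sog → sogir, mol → molir) add -ir.
The other patterns: stems with 2 vowels delete the last vowel and add -im; stems with 3 vowels add the prefix no-.
So men → menir.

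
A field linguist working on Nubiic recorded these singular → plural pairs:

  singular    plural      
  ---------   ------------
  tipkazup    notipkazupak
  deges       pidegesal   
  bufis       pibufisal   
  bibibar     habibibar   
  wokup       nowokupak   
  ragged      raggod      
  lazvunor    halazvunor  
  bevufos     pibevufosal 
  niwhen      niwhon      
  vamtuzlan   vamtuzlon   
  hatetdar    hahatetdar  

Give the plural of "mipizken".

lazvunor and bevufos both have last vowel 'o' yet inflect differently (halazvunor, pibevufosal), so the last vowel is not what conditions the rule; the final letter is.
"mipizken" ends in -n. The stems ending in -n (vamtuzlan → vamtuzlon, niwhen → niwhon) change the last vowel to 'o'.
So mipizken → mipizkon.

mipizkon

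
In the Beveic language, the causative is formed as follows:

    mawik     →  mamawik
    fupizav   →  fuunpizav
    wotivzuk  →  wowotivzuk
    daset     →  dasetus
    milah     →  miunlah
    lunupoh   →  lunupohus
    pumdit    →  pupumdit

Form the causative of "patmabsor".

patmabsorus

"patmabsor" has last vowel 'o'. The one such stem in the data (lunupoh → lunupohus) adds -us, so the same rule applies.
The other patterns: stems whose last vowel is 'a' insert -un- after the first vowel; stems whose last vowel is 'i' or 'u' repeat the first consonant+vowel as a prefix.
So patmabsor → patmabsorus.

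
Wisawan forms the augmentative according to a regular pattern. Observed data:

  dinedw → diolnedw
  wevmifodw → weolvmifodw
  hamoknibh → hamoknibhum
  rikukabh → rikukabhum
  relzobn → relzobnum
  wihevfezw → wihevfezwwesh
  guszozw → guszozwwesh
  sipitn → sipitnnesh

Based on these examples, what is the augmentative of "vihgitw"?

"vihgitw" has second-to-last letter 't'. The one such stem in the data (sipitn → sipitnnesh) doubles the final consonant and adds -esh (as do wihevfezw, guszozw), so the same rule applies.
So vihgitw → vihgitwwesh.

vihgitwwesh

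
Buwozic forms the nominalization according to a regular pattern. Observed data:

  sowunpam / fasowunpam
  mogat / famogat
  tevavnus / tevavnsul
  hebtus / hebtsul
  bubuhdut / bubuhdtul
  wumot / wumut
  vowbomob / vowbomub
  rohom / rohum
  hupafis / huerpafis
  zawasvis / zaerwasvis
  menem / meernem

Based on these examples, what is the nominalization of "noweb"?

"noweb" has last vowel 'e'. The one such stem in the data (menem → meernem) inserts -er- after the first vowel (as do hupafis, zawasvis), so the same rule applies.
The other patterns: stems whose last vowel is 'a' add the prefix fa-; stems whose last vowel is 'u' delete the last vowel and add -ul; stems whose last vowel is 'o' change the last vowel to 'u'.
So noweb → noerweb.

noerweb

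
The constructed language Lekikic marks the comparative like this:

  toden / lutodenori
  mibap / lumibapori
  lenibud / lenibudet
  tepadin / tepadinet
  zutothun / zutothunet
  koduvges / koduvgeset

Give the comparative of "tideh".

lutidehori

toden and tepadin both end in -n yet inflect differently (lutodenori, tepadinet), so the final letter is not what conditions the rule; the number of vowels is.
"tideh" has 2 vowels. The stems with 2 vowels (toden → lutodenori, mibap → lumibapori) add lu- … -ori around the stem.
So tideh → lutidehori.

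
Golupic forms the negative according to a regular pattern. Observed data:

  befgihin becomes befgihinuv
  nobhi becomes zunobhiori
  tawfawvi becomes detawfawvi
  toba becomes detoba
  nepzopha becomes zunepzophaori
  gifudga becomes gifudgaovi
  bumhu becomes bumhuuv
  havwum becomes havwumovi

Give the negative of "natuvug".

zunatuvugori

"natuvug" begins with n-. The stems beginning with n- (nepzopha → zunepzophaori, nobhi → zunobhiori) add zu- … -ori around the stem.
So natuvug → zunatuvugori.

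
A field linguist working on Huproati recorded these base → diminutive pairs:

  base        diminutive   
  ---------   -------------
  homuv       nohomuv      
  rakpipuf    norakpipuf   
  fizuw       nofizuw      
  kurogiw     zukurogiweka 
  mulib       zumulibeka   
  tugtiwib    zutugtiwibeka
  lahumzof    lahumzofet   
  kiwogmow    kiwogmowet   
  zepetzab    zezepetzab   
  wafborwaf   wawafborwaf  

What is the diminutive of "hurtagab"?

fizuw and kurogiw both end in -w yet inflect differently (nofizuw, zukurogiweka), so the final letter is not what conditions the rule; the last vowel is.
"hurtagab" has last vowel 'a'. The stems whose last vowel is 'a' (zepetzab → zezepetzab, wafborwaf → wawafborwaf) repeat the first consonant+vowel as a prefix.
The other patterns: stems whose last vowel is 'u' add the prefix no-; stems whose last vowel is 'i' add zu- … -eka around the stem; stems whose last vowel is 'o' add -et.
So hurtagab → huhurtagab.

huhurtagab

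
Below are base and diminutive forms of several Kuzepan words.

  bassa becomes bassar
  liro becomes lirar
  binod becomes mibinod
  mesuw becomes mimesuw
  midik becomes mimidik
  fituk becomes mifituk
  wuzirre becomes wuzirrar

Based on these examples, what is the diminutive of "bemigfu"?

bemigfar

liro and binod both have last vowel 'o' yet inflect differently (lirar, mibinod), so the last vowel is not what conditions the rule; whether the stem ends in a vowel or a consonant is.
"bemigfu" ends in a vowel. The stems ending in a vowel (wuzirre → wuzirrar, liro → lirar, bassa → bassar) drop the final letter and add -ar.
So bemigfu → bemigfar.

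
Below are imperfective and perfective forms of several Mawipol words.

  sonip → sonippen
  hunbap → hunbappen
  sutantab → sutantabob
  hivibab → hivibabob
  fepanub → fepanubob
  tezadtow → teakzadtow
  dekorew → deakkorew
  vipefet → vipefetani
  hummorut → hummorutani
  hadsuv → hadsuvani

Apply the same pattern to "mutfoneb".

mutfonebob

hunbap and sutantab both have last vowel 'a' yet inflect differently (hunbappen, sutantabob), so the last vowel is not what conditions the rule; the final letter is.
"mutfoneb" ends in -b. The stems ending in -b (sutantab → sutantabob, hivibab → hivibabob, fepanub → fepanubob) add -ob.
The other patterns: stems ending in -p double the final consonant and add -en; stems ending in -w insert -ak- after the first vowel; stems ending in -t or -v add -ani.
So mutfoneb → mutfonebob.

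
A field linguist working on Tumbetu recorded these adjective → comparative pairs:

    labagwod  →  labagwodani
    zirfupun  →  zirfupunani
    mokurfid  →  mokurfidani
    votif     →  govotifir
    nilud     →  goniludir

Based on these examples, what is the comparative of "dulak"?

godulakir

labagwod and nilud both end in -d yet inflect differently (labagwodani, goniludir), so the final letter is not what conditions the rule; the number of vowels is.
"dulak" has 2 vowels. The stems with 2 vowels (votif → govotifir, nilud → goniludir) add go- … -ir around the stem.
So dulak → godulakir.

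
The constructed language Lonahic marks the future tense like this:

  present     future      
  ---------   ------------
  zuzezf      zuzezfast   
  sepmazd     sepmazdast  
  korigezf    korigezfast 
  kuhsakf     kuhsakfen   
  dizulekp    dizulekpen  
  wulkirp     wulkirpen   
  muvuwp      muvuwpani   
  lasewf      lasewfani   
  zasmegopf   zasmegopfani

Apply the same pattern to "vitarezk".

zuzezf and kuhsakf both end in -f yet inflect differently (zuzezfast, kuhsakfen), so the final letter is not what conditions the rule; the second-to-last letter is.
"vitarezk" has second-to-last letter 'z'. The stems whose second-to-last letter is 'z' (zuzezf → zuzezfast, sepmazd → sepmazdast, korigezf → korigezfast) add -ast.
So vitarezk → vitarezkast.

vitarezkast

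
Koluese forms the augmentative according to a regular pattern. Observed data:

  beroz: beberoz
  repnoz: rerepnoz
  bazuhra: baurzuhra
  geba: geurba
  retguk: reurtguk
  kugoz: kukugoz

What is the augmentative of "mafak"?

repnoz and retguk both begin with r- yet inflect differently (rerepnoz, reurtguk), so the first letter is not what conditions the rule; the final letter is.
"mafak" ends in -k. The one such stem in the data (retguk → reurtguk) inserts -ur- after the first vowel (as do geba, bazuhra), so the same rule applies.
So mafak → maurfak.

maurfak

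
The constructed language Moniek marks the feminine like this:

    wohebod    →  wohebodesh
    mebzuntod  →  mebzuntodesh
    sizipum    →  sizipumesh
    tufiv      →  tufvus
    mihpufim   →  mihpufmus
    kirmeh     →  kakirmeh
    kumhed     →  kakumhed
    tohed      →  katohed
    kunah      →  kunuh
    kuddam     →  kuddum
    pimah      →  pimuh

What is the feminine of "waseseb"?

sizipum and mihpufim both end in -m yet inflect differently (sizipumesh, mihpufmus), so the final letter is not what conditions the rule; the last vowel is.
"waseseb" has last vowel 'e'. The stems whose last vowel is 'e' (kirmeh → kakirmeh, kumhed → kakumhed, tohed → katohed) add the prefix ka-.
So waseseb → kawaseseb.

kawaseseb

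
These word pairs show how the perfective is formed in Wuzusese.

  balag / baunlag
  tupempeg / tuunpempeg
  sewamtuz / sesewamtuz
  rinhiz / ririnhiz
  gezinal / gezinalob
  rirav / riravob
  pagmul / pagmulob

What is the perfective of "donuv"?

balag and gezinal both have last vowel 'a' yet inflect differently (baunlag, gezinalob), so the last vowel is not what conditions the rule; the final letter is.
"donuv" ends in -v. The one such stem in the data (rirav → riravob) adds -ob, so the same rule applies.
So donuv → donuvob.

donuvob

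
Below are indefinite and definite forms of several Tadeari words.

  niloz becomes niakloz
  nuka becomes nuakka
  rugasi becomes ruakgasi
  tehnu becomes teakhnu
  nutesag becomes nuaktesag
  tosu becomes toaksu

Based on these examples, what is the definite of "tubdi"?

tuakbdi

Every pair shown (niloz → niakloz, nuka → nuakka, rugasi → ruakgasi, …) follows the same rule: insert -ak- after the first vowel.
So tubdi → tuakbdi.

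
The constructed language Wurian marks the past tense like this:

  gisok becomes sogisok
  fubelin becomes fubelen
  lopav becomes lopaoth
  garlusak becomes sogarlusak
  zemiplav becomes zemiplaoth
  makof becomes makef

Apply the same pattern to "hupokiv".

"hupokiv" ends in -v. The stems ending in -v (zemiplav → zemiplaoth, lopav → lopaoth) drop the final letter and add -oth.
The other patterns: stems ending in -k add the prefix so-; stems ending in -f or -n change the last vowel to 'e'.
So hupokiv → hupokioth.

hupokioth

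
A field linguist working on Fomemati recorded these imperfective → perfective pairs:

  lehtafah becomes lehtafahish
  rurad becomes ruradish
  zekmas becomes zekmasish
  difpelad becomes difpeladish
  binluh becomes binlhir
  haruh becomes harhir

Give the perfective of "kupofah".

kupofahish

lehtafah and binluh both end in -h yet inflect differently (lehtafahish, binlhir), so the final letter is not what conditions the rule; the last vowel is.
"kupofah" has last vowel 'a'. The stems whose last vowel is 'a' (lehtafah → lehtafahish, rurad → ruradish, zekmas → zekmasish) add -ish.
So kupofah → kupofahish.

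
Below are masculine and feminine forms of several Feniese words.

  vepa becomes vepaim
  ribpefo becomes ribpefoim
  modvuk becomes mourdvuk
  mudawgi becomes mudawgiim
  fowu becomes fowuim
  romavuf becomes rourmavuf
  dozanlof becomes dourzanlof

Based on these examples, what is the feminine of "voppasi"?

dozanlof and ribpefo both have last vowel 'o' yet inflect differently (dourzanlof, ribpefoim), so the last vowel is not what conditions the rule; whether the stem ends in a vowel or a consonant is.
"voppasi" ends in a vowel. The stems ending in a vowel (vepa → vepaim, ribpefo → ribpefoim, fowu → fowuim) add -im.
So voppasi → voppasiim.

voppasiim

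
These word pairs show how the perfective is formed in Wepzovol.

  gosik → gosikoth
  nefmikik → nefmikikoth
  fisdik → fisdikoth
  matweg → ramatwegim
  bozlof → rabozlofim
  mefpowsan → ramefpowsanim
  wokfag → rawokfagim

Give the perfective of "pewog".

rapewogim

fisdik and bozlof both have 2 vowels yet inflect differently (fisdikoth, rabozlofim), so the number of vowels is not what conditions the rule; the final letter is.
"pewog" ends in -g. The stems ending in -g (wokfag → rawokfagim, matweg → ramatwegim) add ra- … -im around the stem.
So pewog → rapewogim.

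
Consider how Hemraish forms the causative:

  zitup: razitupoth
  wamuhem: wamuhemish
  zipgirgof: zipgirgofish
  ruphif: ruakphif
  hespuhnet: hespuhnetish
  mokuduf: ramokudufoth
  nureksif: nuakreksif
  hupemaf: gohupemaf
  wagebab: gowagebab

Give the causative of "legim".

leakgim

hupemaf and ruphif both end in -f yet inflect differently (gohupemaf, ruakphif), so the final letter is not what conditions the rule; the last vowel is.
"legim" has last vowel 'i'. The stems whose last vowel is 'i' (ruphif → ruakphif, nureksif → nuakreksif) insert -ak- after the first vowel.
The other patterns: stems whose last vowel is 'a' add the prefix go-; stems whose last vowel is 'u' add ra- … -oth around the stem; stems whose last vowel is 'e' or 'o' add -ish.
So legim → leakgim.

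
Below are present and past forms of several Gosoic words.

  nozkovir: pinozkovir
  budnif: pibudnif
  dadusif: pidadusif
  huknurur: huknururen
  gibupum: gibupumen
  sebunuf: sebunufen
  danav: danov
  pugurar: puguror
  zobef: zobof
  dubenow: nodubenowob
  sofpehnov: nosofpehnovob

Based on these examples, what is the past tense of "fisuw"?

nozkovir and huknurur both end in -r yet inflect differently (pinozkovir, huknururen), so the final letter is not what conditions the rule; the last vowel is.
"fisuw" has last vowel 'u'. The stems whose last vowel is 'u' (huknurur → huknururen, gibupum → gibupumen, sebunuf → sebunufen) add -en.
So fisuw → fisuwen.

fisuwen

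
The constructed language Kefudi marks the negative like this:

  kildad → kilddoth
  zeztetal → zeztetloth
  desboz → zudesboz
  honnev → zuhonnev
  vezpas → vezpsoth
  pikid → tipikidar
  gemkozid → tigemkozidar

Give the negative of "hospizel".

zuhospizel

gemkozid and kildad both end in -d yet inflect differently (tigemkozidar, kilddoth), so the final letter is not what conditions the rule; the last vowel is.
"hospizel" has last vowel 'e'. The one such stem in the data (honnev → zuhonnev) adds the prefix zu-, so the same rule applies.
So hospizel → zuhospizel.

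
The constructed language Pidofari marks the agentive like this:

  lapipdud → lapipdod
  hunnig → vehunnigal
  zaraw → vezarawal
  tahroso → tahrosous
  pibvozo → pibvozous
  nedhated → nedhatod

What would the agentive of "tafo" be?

pibvozo and lapipdud both have 3 vowels yet inflect differently (pibvozous, lapipdod), so the number of vowels is not what conditions the rule; the final letter is.
"tafo" ends in -o. The stems ending in -o (pibvozo → pibvozous, tahroso → tahrosous) add -us.
So tafo → tafous.

tafous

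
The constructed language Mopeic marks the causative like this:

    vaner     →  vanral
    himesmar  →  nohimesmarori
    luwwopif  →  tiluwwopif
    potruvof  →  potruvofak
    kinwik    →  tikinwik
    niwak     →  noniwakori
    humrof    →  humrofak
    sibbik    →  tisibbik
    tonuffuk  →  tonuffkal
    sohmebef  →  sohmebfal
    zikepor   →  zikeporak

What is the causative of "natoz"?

"natoz" has last vowel 'o'. The stems whose last vowel is 'o' (potruvof → potruvofak, humrof → humrofak, zikepor → zikeporak) add -ak.
The other patterns: stems whose last vowel is 'a' add no- … -ori around the stem; stems whose last vowel is 'i' add the prefix ti-; stems whose last vowel is 'e' or 'u' delete the last vowel and add -al.
So natoz → natozak.

natozak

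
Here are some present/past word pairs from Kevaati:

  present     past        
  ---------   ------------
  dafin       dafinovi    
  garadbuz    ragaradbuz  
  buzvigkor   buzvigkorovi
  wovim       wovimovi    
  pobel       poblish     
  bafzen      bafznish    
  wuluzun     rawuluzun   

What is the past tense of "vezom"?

vezomovi

bafzen and wuluzun both end in -n yet inflect differently (bafznish, rawuluzun), so the final letter is not what conditions the rule; the last vowel is.
"vezom" has last vowel 'o'. The one such stem in the data (buzvigkor → buzvigkorovi) adds -ovi, so the same rule applies.
The other patterns: stems whose last vowel is 'e' delete the last vowel and add -ish; stems whose last vowel is 'u' add the prefix ra-.
So vezom → vezomovi.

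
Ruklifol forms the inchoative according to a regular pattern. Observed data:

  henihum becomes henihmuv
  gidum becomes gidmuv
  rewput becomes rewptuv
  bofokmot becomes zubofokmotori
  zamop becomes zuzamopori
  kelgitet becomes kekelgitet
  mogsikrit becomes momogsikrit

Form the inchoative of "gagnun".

rewput and bofokmot both end in -t yet inflect differently (rewptuv, zubofokmotori), so the final letter is not what conditions the rule; the last vowel is.
"gagnun" has last vowel 'u'. The stems whose last vowel is 'u' (henihum → henihmuv, gidum → gidmuv, rewput → rewptuv) delete the last vowel and add -uv.
So gagnun → gagnnuv.

gagnnuv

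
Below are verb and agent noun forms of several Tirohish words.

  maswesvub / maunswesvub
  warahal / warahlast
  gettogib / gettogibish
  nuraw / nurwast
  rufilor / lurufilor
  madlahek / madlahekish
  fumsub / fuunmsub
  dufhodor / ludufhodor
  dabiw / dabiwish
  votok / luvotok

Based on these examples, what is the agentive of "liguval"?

liguvlast

fumsub and gettogib both end in -b yet inflect differently (fuunmsub, gettogibish), so the final letter is not what conditions the rule; the last vowel is.
"liguval" has last vowel 'a'. The stems whose last vowel is 'a' (warahal → warahlast, nuraw → nurwast) delete the last vowel and add -ast.
So liguval → liguvlast.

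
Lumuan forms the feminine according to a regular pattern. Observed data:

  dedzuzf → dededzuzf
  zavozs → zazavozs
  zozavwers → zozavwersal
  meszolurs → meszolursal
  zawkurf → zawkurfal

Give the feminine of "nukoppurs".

zavozs and zozavwers both end in -s yet inflect differently (zazavozs, zozavwersal), so the final letter is not what conditions the rule; the second-to-last letter is.
"nukoppurs" has second-to-last letter 'r'. The stems whose second-to-last letter is 'r' (zozavwers → zozavwersal, meszolurs → meszolursal, zawkurf → zawkurfal) add -al.
The other pattern: stems whose second-to-last letter is 'z' repeat the first consonant+vowel as a prefix.
So nukoppurs → nukoppursal.

nukoppursal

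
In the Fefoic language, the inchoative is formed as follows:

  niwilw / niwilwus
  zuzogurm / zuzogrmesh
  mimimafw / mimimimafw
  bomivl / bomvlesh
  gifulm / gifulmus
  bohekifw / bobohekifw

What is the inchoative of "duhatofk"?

duduhatofk

mimimafw and niwilw both end in -w yet inflect differently (mimimimafw, niwilwus), so the final letter is not what conditions the rule; the second-to-last letter is.
"duhatofk" has second-to-last letter 'f'. The stems whose second-to-last letter is 'f' (mimimafw → mimimimafw, bohekifw → bobohekifw) repeat the first consonant+vowel as a prefix.
The other patterns: stems whose second-to-last letter is 'l' add -us; stems whose second-to-last letter is 'r' or 'v' delete the last vowel and add -esh.
So duhatofk → duduhatofk.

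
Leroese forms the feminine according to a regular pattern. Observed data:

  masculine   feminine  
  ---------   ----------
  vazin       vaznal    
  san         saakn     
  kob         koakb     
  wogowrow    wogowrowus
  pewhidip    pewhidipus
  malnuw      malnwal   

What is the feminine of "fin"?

san and vazin both end in -n yet inflect differently (saakn, vaznal), so the final letter is not what conditions the rule; the number of vowels is.
"fin" has 1 vowel. The stems with 1 vowel (san → saakn, kob → koakb) insert -ak- after the first vowel.
The other patterns: stems with 2 vowels delete the last vowel and add -al; stems with 3 vowels add -us.
So fin → fiakn.

fiakn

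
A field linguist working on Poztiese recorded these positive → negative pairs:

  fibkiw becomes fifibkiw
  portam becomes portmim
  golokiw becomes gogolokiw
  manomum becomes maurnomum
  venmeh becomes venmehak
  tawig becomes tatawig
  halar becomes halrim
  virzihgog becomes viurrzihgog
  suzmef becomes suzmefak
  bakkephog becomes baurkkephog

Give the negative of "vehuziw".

vevehuziw

portam and manomum both end in -m yet inflect differently (portmim, maurnomum), so the final letter is not what conditions the rule; the last vowel is.
"vehuziw" has last vowel 'i'. The stems whose last vowel is 'i' (golokiw → gogolokiw, fibkiw → fifibkiw, tawig → tatawig) repeat the first consonant+vowel as a prefix.
So vehuziw → vevehuziw.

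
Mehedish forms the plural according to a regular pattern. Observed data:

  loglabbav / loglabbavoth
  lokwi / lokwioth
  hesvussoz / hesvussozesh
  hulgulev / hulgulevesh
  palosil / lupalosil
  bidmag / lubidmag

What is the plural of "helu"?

loglabbav and hulgulev both end in -v yet inflect differently (loglabbavoth, hulgulevesh), so the final letter is not what conditions the rule; the first letter is.
"helu" begins with h-. The stems beginning with h- (hesvussoz → hesvussozesh, hulgulev → hulgulevesh) add -esh.
The other patterns: stems beginning with l- add -oth; stems beginning with b- or p- add the prefix lu-.
So helu → heluesh.

heluesh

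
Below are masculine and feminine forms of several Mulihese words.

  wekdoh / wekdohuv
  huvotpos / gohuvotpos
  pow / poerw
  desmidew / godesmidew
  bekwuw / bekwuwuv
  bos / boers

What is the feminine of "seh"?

"seh" has 1 vowel. The stems with 1 vowel (pow → poerw, bos → boers) insert -er- after the first vowel.
So seh → seerh.

seerh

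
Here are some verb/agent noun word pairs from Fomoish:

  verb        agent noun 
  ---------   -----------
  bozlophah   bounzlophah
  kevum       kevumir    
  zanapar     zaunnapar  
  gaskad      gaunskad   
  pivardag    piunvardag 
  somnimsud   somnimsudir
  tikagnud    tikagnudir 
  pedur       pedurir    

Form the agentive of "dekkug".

dekkugir

"dekkug" has last vowel 'u'. The stems whose last vowel is 'u' (tikagnud → tikagnudir, kevum → kevumir, pedur → pedurir) add -ir.
The other pattern: stems whose last vowel is 'a' insert -un- after the first vowel.
So dekkug → dekkugir.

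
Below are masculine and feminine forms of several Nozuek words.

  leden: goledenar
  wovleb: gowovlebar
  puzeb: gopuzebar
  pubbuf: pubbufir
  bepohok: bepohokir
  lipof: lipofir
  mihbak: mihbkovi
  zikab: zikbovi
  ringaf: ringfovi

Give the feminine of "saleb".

gosalebar

"saleb" has last vowel 'e'. The stems whose last vowel is 'e' (leden → goledenar, wovleb → gowovlebar, puzeb → gopuzebar) add go- … -ar around the stem.
The other patterns: stems whose last vowel is 'o' or 'u' add -ir; stems whose last vowel is 'a' delete the last vowel and add -ovi.
So saleb → gosalebar.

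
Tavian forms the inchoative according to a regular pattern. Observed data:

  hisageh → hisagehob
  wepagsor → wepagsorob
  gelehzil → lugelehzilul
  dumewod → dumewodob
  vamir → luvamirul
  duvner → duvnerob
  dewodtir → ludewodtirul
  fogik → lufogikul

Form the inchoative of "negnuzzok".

"negnuzzok" has last vowel 'o'. The stems whose last vowel is 'o' (dumewod → dumewodob, wepagsor → wepagsorob) add -ob.
So negnuzzok → negnuzzokob.

negnuzzokob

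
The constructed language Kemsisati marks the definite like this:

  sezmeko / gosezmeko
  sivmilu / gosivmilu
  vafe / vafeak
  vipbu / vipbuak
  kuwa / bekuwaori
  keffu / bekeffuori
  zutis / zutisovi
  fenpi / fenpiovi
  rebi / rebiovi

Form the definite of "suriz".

gosuriz

"suriz" begins with s-. The stems beginning with s- (sezmeko → gosezmeko, sivmilu → gosivmilu) add the prefix go-.
The other patterns: stems beginning with v- add -ak; stems beginning with k- add be- … -ori around the stem; stems beginning with f-, r- or z- add -ovi.
So suriz → gosuriz.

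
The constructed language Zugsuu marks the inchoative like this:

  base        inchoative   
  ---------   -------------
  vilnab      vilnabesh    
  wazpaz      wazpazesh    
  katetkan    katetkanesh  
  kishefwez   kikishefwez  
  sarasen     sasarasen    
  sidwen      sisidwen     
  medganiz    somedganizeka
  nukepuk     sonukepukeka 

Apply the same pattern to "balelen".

"balelen" has last vowel 'e'. The stems whose last vowel is 'e' (kishefwez → kikishefwez, sarasen → sasarasen, sidwen → sisidwen) repeat the first consonant+vowel as a prefix.
So balelen → babalelen.

babalelen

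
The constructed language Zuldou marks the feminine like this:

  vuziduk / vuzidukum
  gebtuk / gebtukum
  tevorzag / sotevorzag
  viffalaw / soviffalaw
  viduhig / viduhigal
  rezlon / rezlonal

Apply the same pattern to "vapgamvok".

vapgamvokal

tevorzag and viduhig both end in -g yet inflect differently (sotevorzag, viduhigal), so the final letter is not what conditions the rule; the last vowel is.
"vapgamvok" has last vowel 'o'. The one such stem in the data (rezlon → rezlonal) adds -al, so the same rule applies.
The other patterns: stems whose last vowel is 'u' add -um; stems whose last vowel is 'a' add the prefix so-.
So vapgamvok → vapgamvokal.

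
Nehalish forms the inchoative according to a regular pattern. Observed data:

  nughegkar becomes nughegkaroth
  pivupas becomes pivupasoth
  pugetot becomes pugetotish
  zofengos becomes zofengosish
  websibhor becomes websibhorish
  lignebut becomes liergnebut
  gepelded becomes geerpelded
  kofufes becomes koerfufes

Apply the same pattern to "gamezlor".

"gamezlor" has last vowel 'o'. The stems whose last vowel is 'o' (pugetot → pugetotish, zofengos → zofengosish, websibhor → websibhorish) add -ish.
The other patterns: stems whose last vowel is 'a' add -oth; stems whose last vowel is 'e' or 'u' insert -er- after the first vowel.
So gamezlor → gamezlorish.

gamezlorish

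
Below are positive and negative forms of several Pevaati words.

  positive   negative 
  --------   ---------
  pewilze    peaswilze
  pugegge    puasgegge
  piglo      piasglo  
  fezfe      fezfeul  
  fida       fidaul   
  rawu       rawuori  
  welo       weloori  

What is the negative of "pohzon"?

"pohzon" begins with p-. The stems beginning with p- (pewilze → peaswilze, pugegge → puasgegge, piglo → piasglo) insert -as- after the first vowel.
The other patterns: stems beginning with f- add -ul; stems beginning with r- or w- add -ori.
So pohzon → poashzon.

poashzon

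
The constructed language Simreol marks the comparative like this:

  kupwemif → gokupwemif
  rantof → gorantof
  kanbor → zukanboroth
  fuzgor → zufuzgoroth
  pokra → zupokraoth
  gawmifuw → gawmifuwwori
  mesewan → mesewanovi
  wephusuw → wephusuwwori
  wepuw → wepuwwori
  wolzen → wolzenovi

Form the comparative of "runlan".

runlanovi

mesewan and pokra both have last vowel 'a' yet inflect differently (mesewanovi, zupokraoth), so the last vowel is not what conditions the rule; the final letter is.
"runlan" ends in -n. The stems ending in -n (mesewan → mesewanovi, wolzen → wolzenovi) add -ovi.
The other patterns: stems ending in -f add the prefix go-; stems ending in -w double the final consonant and add -ori; stems ending in -a or -r add zu- … -oth around the stem.
So runlan → runlanovi.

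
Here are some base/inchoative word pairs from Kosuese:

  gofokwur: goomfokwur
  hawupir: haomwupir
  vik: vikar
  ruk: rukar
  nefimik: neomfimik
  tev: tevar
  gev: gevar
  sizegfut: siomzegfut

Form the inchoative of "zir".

zirar

"zir" has 1 vowel. The stems with 1 vowel (tev → tevar, gev → gevar, ruk → rukar) add -ar.
The other pattern: stems with 3 vowels insert -om- after the first vowel.
So zir → zirar.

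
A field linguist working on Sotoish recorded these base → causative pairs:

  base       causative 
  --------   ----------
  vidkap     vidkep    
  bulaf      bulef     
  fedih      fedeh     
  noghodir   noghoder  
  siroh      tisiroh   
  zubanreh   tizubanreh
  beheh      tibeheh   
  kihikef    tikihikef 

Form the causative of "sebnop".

tisebnop

fedih and siroh both end in -h yet inflect differently (fedeh, tisiroh), so the final letter is not what conditions the rule; the last vowel is.
"sebnop" has last vowel 'o'. The one such stem in the data (siroh → tisiroh) adds the prefix ti-, so the same rule applies.
So sebnop → tisebnop.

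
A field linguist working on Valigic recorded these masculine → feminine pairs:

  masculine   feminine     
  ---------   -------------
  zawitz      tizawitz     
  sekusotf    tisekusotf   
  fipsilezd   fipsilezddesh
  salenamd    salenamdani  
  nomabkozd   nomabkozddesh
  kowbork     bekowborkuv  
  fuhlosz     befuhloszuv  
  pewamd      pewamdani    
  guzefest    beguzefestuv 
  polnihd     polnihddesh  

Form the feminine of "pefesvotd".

tipefesvotd

zawitz and fuhlosz both end in -z yet inflect differently (tizawitz, befuhloszuv), so the final letter is not what conditions the rule; the second-to-last letter is.
"pefesvotd" has second-to-last letter 't'. The stems whose second-to-last letter is 't' (zawitz → tizawitz, sekusotf → tisekusotf) add the prefix ti-.
So pefesvotd → tipefesvotd.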